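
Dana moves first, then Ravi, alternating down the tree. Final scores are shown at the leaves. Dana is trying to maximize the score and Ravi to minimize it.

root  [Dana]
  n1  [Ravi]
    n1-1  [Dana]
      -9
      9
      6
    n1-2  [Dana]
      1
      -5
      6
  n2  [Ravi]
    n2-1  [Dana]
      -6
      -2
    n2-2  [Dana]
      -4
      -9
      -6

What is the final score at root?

6

n1-1 (Dana): max(-9, 9, 6) = 9
n1-2 (Dana): max(1, -5, 6) = 6
n1 (Ravi): min(9, 6) = 6
n2-1 (Dana): max(-6, -2) = -2
n2-2 (Dana): max(-4, -9, -6) = -4
n2 (Ravi): min(-2, -4) = -4
root (Dana): max(6, -4) = 6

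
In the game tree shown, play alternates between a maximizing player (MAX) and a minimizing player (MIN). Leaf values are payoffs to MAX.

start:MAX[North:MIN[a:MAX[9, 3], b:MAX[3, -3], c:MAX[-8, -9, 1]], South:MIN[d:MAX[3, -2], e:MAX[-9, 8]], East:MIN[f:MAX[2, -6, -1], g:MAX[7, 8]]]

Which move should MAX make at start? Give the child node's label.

a (MAX): max(9, 3) = 9
b (MAX): max(3, -3) = 3
c (MAX): max(-8, -9, 1) = 1
North (MIN): min(9, 3, 1) = 1
d (MAX): max(3, -2) = 3
e (MAX): max(-9, 8) = 8
South (MIN): min(3, 8) = 3
f (MAX): max(2, -6, -1) = 2
g (MAX): max(7, 8) = 8
East (MIN): min(2, 8) = 2
start (MAX): max(1, 3, 2) = 3
MAX at start wants the highest of {North=1, South=3, East=2}, so chooses South.

South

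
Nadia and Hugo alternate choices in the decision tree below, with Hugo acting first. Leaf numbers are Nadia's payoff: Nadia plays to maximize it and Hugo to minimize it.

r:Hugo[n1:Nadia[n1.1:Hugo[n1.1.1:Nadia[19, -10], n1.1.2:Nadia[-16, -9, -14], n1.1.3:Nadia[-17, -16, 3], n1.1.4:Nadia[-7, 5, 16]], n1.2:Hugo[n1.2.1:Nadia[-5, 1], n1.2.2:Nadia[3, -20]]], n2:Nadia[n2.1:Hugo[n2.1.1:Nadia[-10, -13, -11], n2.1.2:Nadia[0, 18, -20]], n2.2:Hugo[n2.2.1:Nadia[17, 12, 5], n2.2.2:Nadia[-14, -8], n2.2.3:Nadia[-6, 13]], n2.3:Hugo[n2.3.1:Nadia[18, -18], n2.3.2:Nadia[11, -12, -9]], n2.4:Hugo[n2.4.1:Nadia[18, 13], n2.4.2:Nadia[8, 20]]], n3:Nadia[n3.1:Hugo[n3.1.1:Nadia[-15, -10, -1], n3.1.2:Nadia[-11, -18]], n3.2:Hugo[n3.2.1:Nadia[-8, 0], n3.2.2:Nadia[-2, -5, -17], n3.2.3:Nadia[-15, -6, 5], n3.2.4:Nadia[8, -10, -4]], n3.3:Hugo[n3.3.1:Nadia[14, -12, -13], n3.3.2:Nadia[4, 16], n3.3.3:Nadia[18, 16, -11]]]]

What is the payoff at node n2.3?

n2.3.1 (Nadia): max(18, -18) = 18
n2.3.2 (Nadia): max(11, -12, -9) = 11
n2.3 (Hugo): min(18, 11) = 11

11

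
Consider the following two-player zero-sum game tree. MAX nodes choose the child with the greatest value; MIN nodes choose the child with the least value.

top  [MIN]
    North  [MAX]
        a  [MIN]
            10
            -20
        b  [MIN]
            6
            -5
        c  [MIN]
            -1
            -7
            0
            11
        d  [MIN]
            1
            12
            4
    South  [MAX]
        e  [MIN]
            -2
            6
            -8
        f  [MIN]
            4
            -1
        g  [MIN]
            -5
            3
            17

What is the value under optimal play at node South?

e (MIN): min(-2, 6, -8) = -8
f (MIN): min(4, -1) = -1
g (MIN): min(-5, 3, 17) = -5
South (MAX): max(-8, -1, -5) = -1

-1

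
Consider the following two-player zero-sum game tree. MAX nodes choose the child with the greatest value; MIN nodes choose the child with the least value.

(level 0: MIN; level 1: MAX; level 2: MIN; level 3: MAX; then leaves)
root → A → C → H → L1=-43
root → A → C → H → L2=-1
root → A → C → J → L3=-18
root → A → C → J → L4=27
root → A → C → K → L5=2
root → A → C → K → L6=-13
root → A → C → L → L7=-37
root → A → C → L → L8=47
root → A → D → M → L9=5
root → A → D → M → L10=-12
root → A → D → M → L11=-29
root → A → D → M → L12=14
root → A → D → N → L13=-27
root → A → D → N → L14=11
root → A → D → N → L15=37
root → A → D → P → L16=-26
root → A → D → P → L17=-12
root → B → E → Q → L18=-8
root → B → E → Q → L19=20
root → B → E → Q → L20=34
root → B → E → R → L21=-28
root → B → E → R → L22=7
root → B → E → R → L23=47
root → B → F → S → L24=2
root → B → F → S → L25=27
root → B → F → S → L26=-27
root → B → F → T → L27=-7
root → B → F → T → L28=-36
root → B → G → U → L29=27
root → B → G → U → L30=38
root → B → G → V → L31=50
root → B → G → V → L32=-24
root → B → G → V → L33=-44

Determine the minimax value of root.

H (MAX): max(-43, -1) = -1
J (MAX): max(-18, 27) = 27
K (MAX): max(2, -13) = 2
L (MAX): max(-37, 47) = 47
C (MIN): min(-1, 27, 2, 47) = -1
M (MAX): max(5, -12, -29, 14) = 14
N (MAX): max(-27, 11, 37) = 37
P (MAX): max(-26, -12) = -12
D (MIN): min(14, 37, -12) = -12
A (MAX): max(-1, -12) = -1
Q (MAX): max(-8, 20, 34) = 34
R (MAX): max(-28, 7, 47) = 47
E (MIN): min(34, 47) = 34
S (MAX): max(2, 27, -27) = 27
T (MAX): max(-7, -36) = -7
F (MIN): min(27, -7) = -7
U (MAX): max(27, 38) = 38
V (MAX): max(50, -24, -44) = 50
G (MIN): min(38, 50) = 38
B (MAX): max(34, -7, 38) = 38
root (MIN): min(-1, 38) = -1

-1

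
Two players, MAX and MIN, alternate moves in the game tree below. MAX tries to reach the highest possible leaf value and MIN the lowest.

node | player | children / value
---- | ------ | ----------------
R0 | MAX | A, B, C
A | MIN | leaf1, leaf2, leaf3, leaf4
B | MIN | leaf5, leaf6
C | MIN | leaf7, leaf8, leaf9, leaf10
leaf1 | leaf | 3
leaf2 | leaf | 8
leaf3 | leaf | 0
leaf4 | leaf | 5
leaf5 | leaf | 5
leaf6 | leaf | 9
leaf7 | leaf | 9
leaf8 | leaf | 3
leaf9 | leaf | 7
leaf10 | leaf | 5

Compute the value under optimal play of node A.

0

A (MIN): min(3, 8, 0, 5) = 0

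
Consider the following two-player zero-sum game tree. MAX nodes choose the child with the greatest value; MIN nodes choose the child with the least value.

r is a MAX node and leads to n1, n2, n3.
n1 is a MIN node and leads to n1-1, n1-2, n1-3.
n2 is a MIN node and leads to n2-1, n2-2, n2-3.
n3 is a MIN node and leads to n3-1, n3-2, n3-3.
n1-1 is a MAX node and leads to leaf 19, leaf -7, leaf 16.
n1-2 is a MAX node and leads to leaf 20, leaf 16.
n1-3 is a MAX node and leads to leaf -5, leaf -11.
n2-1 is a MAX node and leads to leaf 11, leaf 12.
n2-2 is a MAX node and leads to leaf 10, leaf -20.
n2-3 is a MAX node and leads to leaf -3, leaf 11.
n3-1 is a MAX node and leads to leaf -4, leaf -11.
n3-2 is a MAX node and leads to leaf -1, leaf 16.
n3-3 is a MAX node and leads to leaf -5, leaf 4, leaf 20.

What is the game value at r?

n1-1 (MAX): max(19, -7, 16) = 19
n1-2 (MAX): max(20, 16) = 20
n1-3 (MAX): max(-5, -11) = -5
n1 (MIN): min(19, 20, -5) = -5
n2-1 (MAX): max(11, 12) = 12
n2-2 (MAX): max(10, -20) = 10
n2-3 (MAX): max(-3, 11) = 11
n2 (MIN): min(12, 10, 11) = 10
n3-1 (MAX): max(-4, -11) = -4
n3-2 (MAX): max(-1, 16) = 16
n3-3 (MAX): max(-5, 4, 20) = 20
n3 (MIN): min(-4, 16, 20) = -4
r (MAX): max(-5, 10, -4) = 10

10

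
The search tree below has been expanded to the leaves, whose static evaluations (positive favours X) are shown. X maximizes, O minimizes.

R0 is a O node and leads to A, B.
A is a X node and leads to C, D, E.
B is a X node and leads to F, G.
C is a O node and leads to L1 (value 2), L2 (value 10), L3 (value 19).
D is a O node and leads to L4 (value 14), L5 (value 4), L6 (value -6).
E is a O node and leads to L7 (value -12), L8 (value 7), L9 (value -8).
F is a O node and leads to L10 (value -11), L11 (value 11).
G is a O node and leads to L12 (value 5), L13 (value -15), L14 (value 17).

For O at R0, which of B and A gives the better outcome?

B

F (O): min(-11, 11) = -11
G (O): min(5, -15, 17) = -15
B (X): max(-11, -15) = -11
C (O): min(2, 10, 19) = 2
D (O): min(14, 4, -6) = -6
E (O): min(-12, 7, -8) = -12
A (X): max(2, -6, -12) = 2
O prefers the lower value; B=-11, A=2. B is better since -11 < 2.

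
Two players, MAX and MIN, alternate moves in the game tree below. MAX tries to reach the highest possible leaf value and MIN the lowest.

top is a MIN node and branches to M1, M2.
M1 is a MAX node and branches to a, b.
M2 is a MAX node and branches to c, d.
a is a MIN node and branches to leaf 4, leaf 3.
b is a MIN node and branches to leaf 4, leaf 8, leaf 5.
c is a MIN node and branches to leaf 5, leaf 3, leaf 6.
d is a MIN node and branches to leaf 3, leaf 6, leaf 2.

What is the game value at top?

a (MIN): min(4, 3) = 3
b (MIN): min(4, 8, 5) = 4
M1 (MAX): max(3, 4) = 4
c (MIN): min(5, 3, 6) = 3
d (MIN): min(3, 6, 2) = 2
M2 (MAX): max(3, 2) = 3
top (MIN): min(4, 3) = 3

3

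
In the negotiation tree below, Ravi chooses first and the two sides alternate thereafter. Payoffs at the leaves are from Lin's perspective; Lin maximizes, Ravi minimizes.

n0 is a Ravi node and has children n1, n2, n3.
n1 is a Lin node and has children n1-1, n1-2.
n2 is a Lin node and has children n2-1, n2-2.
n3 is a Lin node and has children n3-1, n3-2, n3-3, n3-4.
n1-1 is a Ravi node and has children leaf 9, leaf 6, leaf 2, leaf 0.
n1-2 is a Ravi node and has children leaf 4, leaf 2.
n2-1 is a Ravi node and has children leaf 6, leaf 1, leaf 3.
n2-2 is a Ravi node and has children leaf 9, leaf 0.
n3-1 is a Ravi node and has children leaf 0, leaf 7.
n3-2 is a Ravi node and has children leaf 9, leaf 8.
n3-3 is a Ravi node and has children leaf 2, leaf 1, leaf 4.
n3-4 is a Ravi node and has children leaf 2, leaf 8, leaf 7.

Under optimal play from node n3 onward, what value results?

8

n3-1 (Ravi): min(0, 7) = 0
n3-2 (Ravi): min(9, 8) = 8
n3-3 (Ravi): min(2, 1, 4) = 1
n3-4 (Ravi): min(2, 8, 7) = 2
n3 (Lin): max(0, 8, 1, 2) = 8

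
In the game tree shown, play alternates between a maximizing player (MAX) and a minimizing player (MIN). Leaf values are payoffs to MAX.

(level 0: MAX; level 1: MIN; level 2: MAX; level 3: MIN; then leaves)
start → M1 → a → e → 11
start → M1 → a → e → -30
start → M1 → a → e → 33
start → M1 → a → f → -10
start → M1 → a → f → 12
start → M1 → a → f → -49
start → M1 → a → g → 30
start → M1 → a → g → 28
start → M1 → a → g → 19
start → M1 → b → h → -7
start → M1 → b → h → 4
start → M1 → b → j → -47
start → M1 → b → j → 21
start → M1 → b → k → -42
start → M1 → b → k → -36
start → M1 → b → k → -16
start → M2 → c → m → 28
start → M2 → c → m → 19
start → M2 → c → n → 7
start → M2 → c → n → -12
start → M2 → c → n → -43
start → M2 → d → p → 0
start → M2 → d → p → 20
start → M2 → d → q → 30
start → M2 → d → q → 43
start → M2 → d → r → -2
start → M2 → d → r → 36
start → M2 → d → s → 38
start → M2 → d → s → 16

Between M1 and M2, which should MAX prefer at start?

M2

e (MIN): min(11, -30, 33) = -30
f (MIN): min(-10, 12, -49) = -49
g (MIN): min(30, 28, 19) = 19
a (MAX): max(-30, -49, 19) = 19
h (MIN): min(-7, 4) = -7
j (MIN): min(-47, 21) = -47
k (MIN): min(-42, -36, -16) = -42
b (MAX): max(-7, -47, -42) = -7
M1 (MIN): min(19, -7) = -7
m (MIN): min(28, 19) = 19
n (MIN): min(7, -12, -43) = -43
c (MAX): max(19, -43) = 19
p (MIN): min(0, 20) = 0
q (MIN): min(30, 43) = 30
r (MIN): min(-2, 36) = -2
s (MIN): min(38, 16) = 16
d (MAX): max(0, 30, -2, 16) = 30
M2 (MIN): min(19, 30) = 19
MAX prefers the higher value; M1=-7, M2=19. M2 is better since 19 > -7.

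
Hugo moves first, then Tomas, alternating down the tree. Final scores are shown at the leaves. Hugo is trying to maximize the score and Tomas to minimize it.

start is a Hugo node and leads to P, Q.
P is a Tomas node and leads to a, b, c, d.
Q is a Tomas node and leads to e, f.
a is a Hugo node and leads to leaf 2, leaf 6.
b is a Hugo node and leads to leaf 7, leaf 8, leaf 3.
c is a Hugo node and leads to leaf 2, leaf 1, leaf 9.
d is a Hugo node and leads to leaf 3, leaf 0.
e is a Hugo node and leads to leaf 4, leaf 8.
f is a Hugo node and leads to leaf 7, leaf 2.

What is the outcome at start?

a (Hugo): max(2, 6) = 6
b (Hugo): max(7, 8, 3) = 8
c (Hugo): max(2, 1, 9) = 9
d (Hugo): max(3, 0) = 3
P (Tomas): min(6, 8, 9, 3) = 3
e (Hugo): max(4, 8) = 8
f (Hugo): max(7, 2) = 7
Q (Tomas): min(8, 7) = 7
start (Hugo): max(3, 7) = 7

7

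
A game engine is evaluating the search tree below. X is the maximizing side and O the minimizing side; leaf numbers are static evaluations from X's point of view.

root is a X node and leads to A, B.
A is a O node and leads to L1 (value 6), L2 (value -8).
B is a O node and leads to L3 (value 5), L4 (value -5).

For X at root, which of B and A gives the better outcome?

B (O): min(5, -5) = -5
A (O): min(6, -8) = -8
X prefers the higher value; B=-5, A=-8. B is better since -5 > -8.

B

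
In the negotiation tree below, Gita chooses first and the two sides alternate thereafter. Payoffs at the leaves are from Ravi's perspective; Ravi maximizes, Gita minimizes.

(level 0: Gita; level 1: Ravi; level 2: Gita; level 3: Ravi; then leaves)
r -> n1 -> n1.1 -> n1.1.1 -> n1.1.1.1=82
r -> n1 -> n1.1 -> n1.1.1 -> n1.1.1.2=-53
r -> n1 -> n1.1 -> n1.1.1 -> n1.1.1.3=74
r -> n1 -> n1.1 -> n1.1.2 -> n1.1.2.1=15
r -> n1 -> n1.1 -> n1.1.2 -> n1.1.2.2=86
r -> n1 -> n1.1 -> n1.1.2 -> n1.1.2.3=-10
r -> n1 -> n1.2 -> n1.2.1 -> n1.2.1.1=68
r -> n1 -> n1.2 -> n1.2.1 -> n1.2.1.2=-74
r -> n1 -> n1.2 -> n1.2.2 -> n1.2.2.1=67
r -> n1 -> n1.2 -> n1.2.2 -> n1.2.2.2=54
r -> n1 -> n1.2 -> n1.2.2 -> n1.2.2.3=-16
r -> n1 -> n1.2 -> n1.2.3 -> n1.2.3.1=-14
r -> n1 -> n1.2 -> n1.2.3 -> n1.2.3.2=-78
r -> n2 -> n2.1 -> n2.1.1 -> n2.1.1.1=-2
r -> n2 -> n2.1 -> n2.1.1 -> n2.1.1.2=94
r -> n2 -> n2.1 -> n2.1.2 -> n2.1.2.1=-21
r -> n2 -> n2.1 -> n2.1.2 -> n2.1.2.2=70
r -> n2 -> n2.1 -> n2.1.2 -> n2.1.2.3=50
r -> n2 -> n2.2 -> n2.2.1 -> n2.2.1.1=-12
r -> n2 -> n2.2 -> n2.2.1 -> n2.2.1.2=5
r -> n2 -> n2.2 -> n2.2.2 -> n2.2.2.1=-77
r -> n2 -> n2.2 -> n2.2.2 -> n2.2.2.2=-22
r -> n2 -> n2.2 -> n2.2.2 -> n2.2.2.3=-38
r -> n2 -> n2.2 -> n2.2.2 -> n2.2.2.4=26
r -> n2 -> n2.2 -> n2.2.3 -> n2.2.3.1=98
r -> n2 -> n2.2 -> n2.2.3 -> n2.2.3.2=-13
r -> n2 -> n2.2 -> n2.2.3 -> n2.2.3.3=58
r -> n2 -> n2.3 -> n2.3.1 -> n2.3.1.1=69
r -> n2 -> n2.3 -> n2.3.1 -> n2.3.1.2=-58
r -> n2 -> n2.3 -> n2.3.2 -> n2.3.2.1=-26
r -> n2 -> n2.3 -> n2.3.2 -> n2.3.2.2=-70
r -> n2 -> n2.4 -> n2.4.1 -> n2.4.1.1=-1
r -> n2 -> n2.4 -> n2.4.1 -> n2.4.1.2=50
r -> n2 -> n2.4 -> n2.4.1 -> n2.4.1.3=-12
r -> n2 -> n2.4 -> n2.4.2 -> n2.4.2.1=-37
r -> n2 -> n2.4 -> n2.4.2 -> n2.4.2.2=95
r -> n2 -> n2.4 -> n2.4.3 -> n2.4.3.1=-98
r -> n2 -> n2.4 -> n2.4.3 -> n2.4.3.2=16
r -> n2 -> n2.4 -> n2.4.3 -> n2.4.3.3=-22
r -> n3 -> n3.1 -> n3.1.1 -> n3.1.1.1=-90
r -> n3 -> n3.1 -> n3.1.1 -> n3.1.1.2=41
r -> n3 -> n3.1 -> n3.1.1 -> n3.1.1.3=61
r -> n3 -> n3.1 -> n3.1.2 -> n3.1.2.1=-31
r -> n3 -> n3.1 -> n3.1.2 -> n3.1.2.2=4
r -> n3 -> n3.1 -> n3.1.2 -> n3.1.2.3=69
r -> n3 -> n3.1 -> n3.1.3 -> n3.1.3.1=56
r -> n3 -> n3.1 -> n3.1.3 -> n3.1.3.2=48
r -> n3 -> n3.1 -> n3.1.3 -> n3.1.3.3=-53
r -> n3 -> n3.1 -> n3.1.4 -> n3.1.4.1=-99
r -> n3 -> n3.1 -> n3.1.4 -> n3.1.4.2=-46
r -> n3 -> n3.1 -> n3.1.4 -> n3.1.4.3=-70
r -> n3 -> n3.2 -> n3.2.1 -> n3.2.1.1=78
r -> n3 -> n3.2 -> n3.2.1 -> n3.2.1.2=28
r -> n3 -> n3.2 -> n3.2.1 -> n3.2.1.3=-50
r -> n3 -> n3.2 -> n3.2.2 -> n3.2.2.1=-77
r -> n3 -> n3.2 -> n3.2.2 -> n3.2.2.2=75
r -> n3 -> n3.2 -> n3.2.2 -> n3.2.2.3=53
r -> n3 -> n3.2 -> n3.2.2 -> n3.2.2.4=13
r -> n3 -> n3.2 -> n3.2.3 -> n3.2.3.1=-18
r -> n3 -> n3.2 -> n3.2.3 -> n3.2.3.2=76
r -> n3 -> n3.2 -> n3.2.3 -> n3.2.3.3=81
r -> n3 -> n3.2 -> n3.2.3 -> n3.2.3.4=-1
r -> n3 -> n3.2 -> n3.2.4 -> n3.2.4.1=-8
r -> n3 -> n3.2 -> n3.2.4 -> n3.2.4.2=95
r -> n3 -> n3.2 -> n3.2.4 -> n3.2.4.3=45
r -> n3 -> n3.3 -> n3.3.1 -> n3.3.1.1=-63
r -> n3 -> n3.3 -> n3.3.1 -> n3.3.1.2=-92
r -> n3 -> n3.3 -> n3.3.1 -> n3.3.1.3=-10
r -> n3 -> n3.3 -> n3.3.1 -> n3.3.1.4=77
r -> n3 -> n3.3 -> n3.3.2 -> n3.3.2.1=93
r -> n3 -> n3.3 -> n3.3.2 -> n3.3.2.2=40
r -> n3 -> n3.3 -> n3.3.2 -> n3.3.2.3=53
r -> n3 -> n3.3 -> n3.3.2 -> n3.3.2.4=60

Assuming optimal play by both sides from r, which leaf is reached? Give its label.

n2.1.2.2

n1.1.1 (Ravi): max(82, -53, 74) = 82
n1.1.2 (Ravi): max(15, 86, -10) = 86
n1.1 (Gita): min(82, 86) = 82
n1.2.1 (Ravi): max(68, -74) = 68
n1.2.2 (Ravi): max(67, 54, -16) = 67
n1.2.3 (Ravi): max(-14, -78) = -14
n1.2 (Gita): min(68, 67, -14) = -14
n1 (Ravi): max(82, -14) = 82
n2.1.1 (Ravi): max(-2, 94) = 94
n2.1.2 (Ravi): max(-21, 70, 50) = 70
n2.1 (Gita): min(94, 70) = 70
n2.2.1 (Ravi): max(-12, 5) = 5
n2.2.2 (Ravi): max(-77, -22, -38, 26) = 26
n2.2.3 (Ravi): max(98, -13, 58) = 98
n2.2 (Gita): min(5, 26, 98) = 5
n2.3.1 (Ravi): max(69, -58) = 69
n2.3.2 (Ravi): max(-26, -70) = -26
n2.3 (Gita): min(69, -26) = -26
n2.4.1 (Ravi): max(-1, 50, -12) = 50
n2.4.2 (Ravi): max(-37, 95) = 95
n2.4.3 (Ravi): max(-98, 16, -22) = 16
n2.4 (Gita): min(50, 95, 16) = 16
n2 (Ravi): max(70, 5, -26, 16) = 70
n3.1.1 (Ravi): max(-90, 41, 61) = 61
n3.1.2 (Ravi): max(-31, 4, 69) = 69
n3.1.3 (Ravi): max(56, 48, -53) = 56
n3.1.4 (Ravi): max(-99, -46, -70) = -46
n3.1 (Gita): min(61, 69, 56, -46) = -46
n3.2.1 (Ravi): max(78, 28, -50) = 78
n3.2.2 (Ravi): max(-77, 75, 53, 13) = 75
n3.2.3 (Ravi): max(-18, 76, 81, -1) = 81
n3.2.4 (Ravi): max(-8, 95, 45) = 95
n3.2 (Gita): min(78, 75, 81, 95) = 75
n3.3.1 (Ravi): max(-63, -92, -10, 77) = 77
n3.3.2 (Ravi): max(93, 40, 53, 60) = 93
n3.3 (Gita): min(77, 93) = 77
n3 (Ravi): max(-46, 75, 77) = 77
r (Gita): min(82, 70, 77) = 70
At r, Gita picks n2 (lowest: 70).
At n2, Ravi picks n2.1 (highest: 70).
At n2.1, Gita picks n2.1.2 (lowest: 70).
At n2.1.2, Ravi picks n2.1.2.2 (highest: 70).
Terminal value 70.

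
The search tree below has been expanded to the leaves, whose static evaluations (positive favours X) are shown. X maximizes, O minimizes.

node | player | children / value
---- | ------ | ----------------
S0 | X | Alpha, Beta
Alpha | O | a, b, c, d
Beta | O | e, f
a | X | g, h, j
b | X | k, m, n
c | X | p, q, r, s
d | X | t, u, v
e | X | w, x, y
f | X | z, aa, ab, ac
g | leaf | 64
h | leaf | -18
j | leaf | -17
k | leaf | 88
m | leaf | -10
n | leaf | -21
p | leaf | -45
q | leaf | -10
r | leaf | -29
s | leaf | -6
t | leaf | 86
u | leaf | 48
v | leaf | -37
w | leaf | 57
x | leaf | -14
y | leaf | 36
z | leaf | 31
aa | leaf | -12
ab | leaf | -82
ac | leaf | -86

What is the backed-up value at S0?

a (X): max(64, -18, -17) = 64
b (X): max(88, -10, -21) = 88
c (X): max(-45, -10, -29, -6) = -6
d (X): max(86, 48, -37) = 86
Alpha (O): min(64, 88, -6, 86) = -6
e (X): max(57, -14, 36) = 57
f (X): max(31, -12, -82, -86) = 31
Beta (O): min(57, 31) = 31
S0 (X): max(-6, 31) = 31

31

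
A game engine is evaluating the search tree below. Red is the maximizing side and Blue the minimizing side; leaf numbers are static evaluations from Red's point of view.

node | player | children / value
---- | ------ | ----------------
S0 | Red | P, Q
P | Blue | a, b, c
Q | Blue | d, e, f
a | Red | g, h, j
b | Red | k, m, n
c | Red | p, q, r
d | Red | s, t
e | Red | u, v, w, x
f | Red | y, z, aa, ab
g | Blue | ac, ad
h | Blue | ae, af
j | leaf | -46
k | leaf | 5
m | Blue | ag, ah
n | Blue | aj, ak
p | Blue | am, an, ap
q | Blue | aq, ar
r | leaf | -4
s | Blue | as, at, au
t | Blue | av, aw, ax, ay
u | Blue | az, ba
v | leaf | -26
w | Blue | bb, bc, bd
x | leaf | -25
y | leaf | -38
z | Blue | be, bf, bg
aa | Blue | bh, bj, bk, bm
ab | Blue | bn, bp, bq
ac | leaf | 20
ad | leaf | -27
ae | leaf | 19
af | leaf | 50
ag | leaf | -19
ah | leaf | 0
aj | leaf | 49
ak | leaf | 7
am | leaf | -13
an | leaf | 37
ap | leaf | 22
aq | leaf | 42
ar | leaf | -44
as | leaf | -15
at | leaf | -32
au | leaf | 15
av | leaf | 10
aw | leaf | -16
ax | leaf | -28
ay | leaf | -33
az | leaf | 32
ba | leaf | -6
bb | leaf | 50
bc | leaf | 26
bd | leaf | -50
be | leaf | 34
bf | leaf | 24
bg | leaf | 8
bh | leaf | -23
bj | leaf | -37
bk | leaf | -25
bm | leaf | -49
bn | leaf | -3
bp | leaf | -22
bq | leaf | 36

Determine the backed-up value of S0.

-4

g (Blue): min(20, -27) = -27
h (Blue): min(19, 50) = 19
a (Red): max(-27, 19, -46) = 19
m (Blue): min(-19, 0) = -19
n (Blue): min(49, 7) = 7
b (Red): max(5, -19, 7) = 7
p (Blue): min(-13, 37, 22) = -13
q (Blue): min(42, -44) = -44
c (Red): max(-13, -44, -4) = -4
P (Blue): min(19, 7, -4) = -4
s (Blue): min(-15, -32, 15) = -32
t (Blue): min(10, -16, -28, -33) = -33
d (Red): max(-32, -33) = -32
u (Blue): min(32, -6) = -6
w (Blue): min(50, 26, -50) = -50
e (Red): max(-6, -26, -50, -25) = -6
z (Blue): min(34, 24, 8) = 8
aa (Blue): min(-23, -37, -25, -49) = -49
ab (Blue): min(-3, -22, 36) = -22
f (Red): max(-38, 8, -49, -22) = 8
Q (Blue): min(-32, -6, 8) = -32
S0 (Red): max(-4, -32) = -4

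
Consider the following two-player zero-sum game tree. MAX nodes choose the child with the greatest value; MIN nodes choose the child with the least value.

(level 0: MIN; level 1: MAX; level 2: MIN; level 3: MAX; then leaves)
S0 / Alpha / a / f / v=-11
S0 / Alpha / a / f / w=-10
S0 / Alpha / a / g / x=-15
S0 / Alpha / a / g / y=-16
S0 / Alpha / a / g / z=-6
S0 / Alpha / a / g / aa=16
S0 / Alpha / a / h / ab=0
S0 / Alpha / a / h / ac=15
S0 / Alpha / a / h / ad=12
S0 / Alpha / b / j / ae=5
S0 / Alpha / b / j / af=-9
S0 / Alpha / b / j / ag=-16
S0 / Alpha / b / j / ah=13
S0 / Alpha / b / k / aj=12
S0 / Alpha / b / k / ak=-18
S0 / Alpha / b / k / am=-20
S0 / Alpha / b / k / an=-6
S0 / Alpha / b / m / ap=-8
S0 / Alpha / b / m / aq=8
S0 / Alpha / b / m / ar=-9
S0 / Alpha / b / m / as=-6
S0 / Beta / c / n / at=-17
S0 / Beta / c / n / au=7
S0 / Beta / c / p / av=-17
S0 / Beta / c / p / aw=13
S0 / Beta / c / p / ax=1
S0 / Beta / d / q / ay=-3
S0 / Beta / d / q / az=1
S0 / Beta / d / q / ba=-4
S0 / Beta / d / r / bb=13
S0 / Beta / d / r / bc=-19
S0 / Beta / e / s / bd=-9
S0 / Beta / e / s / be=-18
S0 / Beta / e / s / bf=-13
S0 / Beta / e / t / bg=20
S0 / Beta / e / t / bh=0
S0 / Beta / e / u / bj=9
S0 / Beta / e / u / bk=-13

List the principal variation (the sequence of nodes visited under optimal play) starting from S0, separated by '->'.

S0 -> Beta -> c -> n -> au

f (MAX): max(-11, -10) = -10
g (MAX): max(-15, -16, -6, 16) = 16
h (MAX): max(0, 15, 12) = 15
a (MIN): min(-10, 16, 15) = -10
j (MAX): max(5, -9, -16, 13) = 13
k (MAX): max(12, -18, -20, -6) = 12
m (MAX): max(-8, 8, -9, -6) = 8
b (MIN): min(13, 12, 8) = 8
Alpha (MAX): max(-10, 8) = 8
n (MAX): max(-17, 7) = 7
p (MAX): max(-17, 13, 1) = 13
c (MIN): min(7, 13) = 7
q (MAX): max(-3, 1, -4) = 1
r (MAX): max(13, -19) = 13
d (MIN): min(1, 13) = 1
s (MAX): max(-9, -18, -13) = -9
t (MAX): max(20, 0) = 20
u (MAX): max(9, -13) = 9
e (MIN): min(-9, 20, 9) = -9
Beta (MAX): max(7, 1, -9) = 7
S0 (MIN): min(8, 7) = 7
At S0, MIN picks Beta (lowest: 7).
At Beta, MAX picks c (highest: 7).
At c, MIN picks n (lowest: 7).
At n, MAX picks au (highest: 7).
Terminal value 7.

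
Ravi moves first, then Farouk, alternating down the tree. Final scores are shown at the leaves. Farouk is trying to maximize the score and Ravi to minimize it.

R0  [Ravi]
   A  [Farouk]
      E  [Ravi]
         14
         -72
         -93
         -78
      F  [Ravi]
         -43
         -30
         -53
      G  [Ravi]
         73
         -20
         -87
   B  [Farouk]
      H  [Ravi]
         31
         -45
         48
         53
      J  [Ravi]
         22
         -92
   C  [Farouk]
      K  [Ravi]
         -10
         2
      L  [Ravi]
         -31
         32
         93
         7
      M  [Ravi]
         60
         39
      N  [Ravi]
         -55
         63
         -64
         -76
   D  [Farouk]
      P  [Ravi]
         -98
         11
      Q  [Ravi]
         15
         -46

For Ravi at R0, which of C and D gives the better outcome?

D

K (Ravi): min(-10, 2) = -10
L (Ravi): min(-31, 32, 93, 7) = -31
M (Ravi): min(60, 39) = 39
N (Ravi): min(-55, 63, -64, -76) = -76
C (Farouk): max(-10, -31, 39, -76) = 39
P (Ravi): min(-98, 11) = -98
Q (Ravi): min(15, -46) = -46
D (Farouk): max(-98, -46) = -46
Ravi prefers the lower value; C=39, D=-46. D is better since -46 < 39.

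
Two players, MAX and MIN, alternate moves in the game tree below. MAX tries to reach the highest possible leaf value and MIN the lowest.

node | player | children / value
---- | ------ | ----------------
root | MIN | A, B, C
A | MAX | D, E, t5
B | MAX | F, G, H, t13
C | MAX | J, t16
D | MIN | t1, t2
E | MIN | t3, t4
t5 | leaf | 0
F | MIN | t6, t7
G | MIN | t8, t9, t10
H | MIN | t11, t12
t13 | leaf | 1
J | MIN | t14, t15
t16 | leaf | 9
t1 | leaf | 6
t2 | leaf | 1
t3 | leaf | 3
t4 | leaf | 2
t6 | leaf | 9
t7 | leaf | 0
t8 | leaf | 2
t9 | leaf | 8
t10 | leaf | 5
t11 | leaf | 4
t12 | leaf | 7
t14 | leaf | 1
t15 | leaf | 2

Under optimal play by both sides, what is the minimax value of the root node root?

2

D (MIN): min(6, 1) = 1
E (MIN): min(3, 2) = 2
A (MAX): max(1, 2, 0) = 2
F (MIN): min(9, 0) = 0
G (MIN): min(2, 8, 5) = 2
H (MIN): min(4, 7) = 4
B (MAX): max(0, 2, 4, 1) = 4
J (MIN): min(1, 2) = 1
C (MAX): max(1, 9) = 9
root (MIN): min(2, 4, 9) = 2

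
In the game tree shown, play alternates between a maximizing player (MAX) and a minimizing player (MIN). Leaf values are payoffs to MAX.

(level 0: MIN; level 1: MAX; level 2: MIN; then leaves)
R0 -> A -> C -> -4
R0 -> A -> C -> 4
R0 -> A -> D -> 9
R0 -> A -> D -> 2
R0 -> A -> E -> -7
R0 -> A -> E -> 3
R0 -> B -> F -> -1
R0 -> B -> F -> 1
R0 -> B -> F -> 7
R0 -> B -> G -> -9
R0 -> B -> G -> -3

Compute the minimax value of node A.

2

C (MIN): min(-4, 4) = -4
D (MIN): min(9, 2) = 2
E (MIN): min(-7, 3) = -7
A (MAX): max(-4, 2, -7) = 2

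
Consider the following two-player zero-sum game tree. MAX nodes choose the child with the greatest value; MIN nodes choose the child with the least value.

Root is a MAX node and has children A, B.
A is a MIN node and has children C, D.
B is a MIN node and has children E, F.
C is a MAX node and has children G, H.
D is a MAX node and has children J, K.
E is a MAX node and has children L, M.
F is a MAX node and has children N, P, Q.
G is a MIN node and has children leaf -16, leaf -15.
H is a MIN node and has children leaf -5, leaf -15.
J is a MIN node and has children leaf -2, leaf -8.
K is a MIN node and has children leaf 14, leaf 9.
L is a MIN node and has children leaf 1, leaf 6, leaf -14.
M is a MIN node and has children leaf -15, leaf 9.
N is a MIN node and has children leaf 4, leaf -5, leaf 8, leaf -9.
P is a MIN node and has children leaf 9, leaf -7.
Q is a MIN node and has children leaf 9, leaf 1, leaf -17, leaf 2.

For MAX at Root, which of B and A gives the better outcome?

B

L (MIN): min(1, 6, -14) = -14
M (MIN): min(-15, 9) = -15
E (MAX): max(-14, -15) = -14
N (MIN): min(4, -5, 8, -9) = -9
P (MIN): min(9, -7) = -7
Q (MIN): min(9, 1, -17, 2) = -17
F (MAX): max(-9, -7, -17) = -7
B (MIN): min(-14, -7) = -14
G (MIN): min(-16, -15) = -16
H (MIN): min(-5, -15) = -15
C (MAX): max(-16, -15) = -15
J (MIN): min(-2, -8) = -8
K (MIN): min(14, 9) = 9
D (MAX): max(-8, 9) = 9
A (MIN): min(-15, 9) = -15
MAX prefers the higher value; B=-14, A=-15. B is better since -14 > -15.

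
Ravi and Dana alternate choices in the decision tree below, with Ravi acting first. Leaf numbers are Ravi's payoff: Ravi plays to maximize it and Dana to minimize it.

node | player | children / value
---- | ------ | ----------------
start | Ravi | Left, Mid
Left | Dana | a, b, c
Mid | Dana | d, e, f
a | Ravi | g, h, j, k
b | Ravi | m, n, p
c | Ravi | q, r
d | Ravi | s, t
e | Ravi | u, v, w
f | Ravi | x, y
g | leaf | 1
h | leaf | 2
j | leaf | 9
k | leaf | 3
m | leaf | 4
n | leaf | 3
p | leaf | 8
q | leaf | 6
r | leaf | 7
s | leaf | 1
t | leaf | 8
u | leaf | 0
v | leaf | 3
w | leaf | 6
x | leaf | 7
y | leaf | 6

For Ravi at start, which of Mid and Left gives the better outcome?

Left

d (Ravi): max(1, 8) = 8
e (Ravi): max(0, 3, 6) = 6
f (Ravi): max(7, 6) = 7
Mid (Dana): min(8, 6, 7) = 6
a (Ravi): max(1, 2, 9, 3) = 9
b (Ravi): max(4, 3, 8) = 8
c (Ravi): max(6, 7) = 7
Left (Dana): min(9, 8, 7) = 7
Ravi prefers the higher value; Mid=6, Left=7. Left is better since 7 > 6.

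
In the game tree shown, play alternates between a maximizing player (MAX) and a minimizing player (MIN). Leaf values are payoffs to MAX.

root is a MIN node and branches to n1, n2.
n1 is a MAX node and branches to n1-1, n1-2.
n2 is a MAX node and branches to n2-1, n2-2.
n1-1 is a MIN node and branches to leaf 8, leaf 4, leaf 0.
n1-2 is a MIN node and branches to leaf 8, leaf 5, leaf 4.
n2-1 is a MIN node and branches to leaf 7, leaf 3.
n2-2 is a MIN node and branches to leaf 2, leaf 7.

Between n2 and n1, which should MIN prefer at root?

n2-1 (MIN): min(7, 3) = 3
n2-2 (MIN): min(2, 7) = 2
n2 (MAX): max(3, 2) = 3
n1-1 (MIN): min(8, 4, 0) = 0
n1-2 (MIN): min(8, 5, 4) = 4
n1 (MAX): max(0, 4) = 4
MIN prefers the lower value; n2=3, n1=4. n2 is better since 3 < 4.

n2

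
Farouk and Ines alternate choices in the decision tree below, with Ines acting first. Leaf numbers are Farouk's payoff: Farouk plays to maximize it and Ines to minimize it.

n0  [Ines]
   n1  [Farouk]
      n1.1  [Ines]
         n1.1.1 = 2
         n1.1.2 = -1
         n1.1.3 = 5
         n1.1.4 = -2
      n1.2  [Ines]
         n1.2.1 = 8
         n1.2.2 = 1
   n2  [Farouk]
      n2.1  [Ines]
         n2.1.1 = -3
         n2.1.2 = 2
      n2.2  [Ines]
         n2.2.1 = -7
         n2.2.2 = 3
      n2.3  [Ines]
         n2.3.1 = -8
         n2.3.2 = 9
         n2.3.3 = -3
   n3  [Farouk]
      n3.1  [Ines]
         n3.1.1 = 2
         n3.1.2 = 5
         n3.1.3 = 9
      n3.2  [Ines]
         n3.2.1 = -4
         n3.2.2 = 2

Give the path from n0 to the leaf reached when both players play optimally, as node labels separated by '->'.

n1.1 (Ines): min(2, -1, 5, -2) = -2
n1.2 (Ines): min(8, 1) = 1
n1 (Farouk): max(-2, 1) = 1
n2.1 (Ines): min(-3, 2) = -3
n2.2 (Ines): min(-7, 3) = -7
n2.3 (Ines): min(-8, 9, -3) = -8
n2 (Farouk): max(-3, -7, -8) = -3
n3.1 (Ines): min(2, 5, 9) = 2
n3.2 (Ines): min(-4, 2) = -4
n3 (Farouk): max(2, -4) = 2
n0 (Ines): min(1, -3, 2) = -3
At n0, Ines picks n2 (lowest: -3).
At n2, Farouk picks n2.1 (highest: -3).
At n2.1, Ines picks n2.1.1 (lowest: -3).
Terminal value -3.

n0 -> n2 -> n2.1 -> n2.1.1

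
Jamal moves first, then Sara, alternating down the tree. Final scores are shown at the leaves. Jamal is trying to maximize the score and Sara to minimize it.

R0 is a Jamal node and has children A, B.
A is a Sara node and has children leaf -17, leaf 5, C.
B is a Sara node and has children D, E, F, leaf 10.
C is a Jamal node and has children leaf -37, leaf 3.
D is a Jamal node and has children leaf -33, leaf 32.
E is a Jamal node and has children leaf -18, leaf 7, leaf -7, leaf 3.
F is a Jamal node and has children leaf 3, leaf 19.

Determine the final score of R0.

C (Jamal): max(-37, 3) = 3
A (Sara): min(-17, 5, 3) = -17
D (Jamal): max(-33, 32) = 32
E (Jamal): max(-18, 7, -7, 3) = 7
F (Jamal): max(3, 19) = 19
B (Sara): min(32, 7, 19, 10) = 7
R0 (Jamal): max(-17, 7) = 7

7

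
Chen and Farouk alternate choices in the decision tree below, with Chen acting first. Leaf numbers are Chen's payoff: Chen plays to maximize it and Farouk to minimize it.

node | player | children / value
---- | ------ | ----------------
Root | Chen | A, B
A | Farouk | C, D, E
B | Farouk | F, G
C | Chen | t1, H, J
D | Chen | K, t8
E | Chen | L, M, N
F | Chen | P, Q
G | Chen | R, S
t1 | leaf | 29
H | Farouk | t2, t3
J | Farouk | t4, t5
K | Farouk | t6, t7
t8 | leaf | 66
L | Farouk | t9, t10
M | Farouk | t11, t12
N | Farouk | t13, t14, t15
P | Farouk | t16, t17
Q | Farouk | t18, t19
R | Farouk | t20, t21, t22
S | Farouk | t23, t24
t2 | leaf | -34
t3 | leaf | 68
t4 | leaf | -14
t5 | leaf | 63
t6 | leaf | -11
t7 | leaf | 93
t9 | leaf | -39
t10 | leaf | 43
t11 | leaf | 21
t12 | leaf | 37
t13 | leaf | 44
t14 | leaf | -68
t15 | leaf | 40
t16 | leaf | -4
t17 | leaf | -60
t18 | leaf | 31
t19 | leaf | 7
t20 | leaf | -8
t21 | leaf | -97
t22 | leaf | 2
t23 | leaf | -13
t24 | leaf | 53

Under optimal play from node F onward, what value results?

7

P (Farouk): min(-4, -60) = -60
Q (Farouk): min(31, 7) = 7
F (Chen): max(-60, 7) = 7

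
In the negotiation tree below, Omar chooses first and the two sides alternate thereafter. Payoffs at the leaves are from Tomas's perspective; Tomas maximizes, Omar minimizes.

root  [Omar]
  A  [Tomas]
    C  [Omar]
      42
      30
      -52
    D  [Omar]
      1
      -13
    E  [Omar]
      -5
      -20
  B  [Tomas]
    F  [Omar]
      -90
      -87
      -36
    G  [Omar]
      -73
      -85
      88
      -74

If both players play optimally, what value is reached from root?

C (Omar): min(42, 30, -52) = -52
D (Omar): min(1, -13) = -13
E (Omar): min(-5, -20) = -20
A (Tomas): max(-52, -13, -20) = -13
F (Omar): min(-90, -87, -36) = -90
G (Omar): min(-73, -85, 88, -74) = -85
B (Tomas): max(-90, -85) = -85
root (Omar): min(-13, -85) = -85

-85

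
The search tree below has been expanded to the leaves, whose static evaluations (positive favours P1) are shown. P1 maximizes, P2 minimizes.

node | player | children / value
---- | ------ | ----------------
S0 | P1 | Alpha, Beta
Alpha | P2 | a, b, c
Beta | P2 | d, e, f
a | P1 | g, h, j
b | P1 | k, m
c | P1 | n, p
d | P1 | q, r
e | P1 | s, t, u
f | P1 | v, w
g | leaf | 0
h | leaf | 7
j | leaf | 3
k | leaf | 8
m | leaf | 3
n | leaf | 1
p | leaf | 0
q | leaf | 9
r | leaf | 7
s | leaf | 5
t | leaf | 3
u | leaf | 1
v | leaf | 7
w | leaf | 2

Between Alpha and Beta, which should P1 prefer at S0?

Beta

a (P1): max(0, 7, 3) = 7
b (P1): max(8, 3) = 8
c (P1): max(1, 0) = 1
Alpha (P2): min(7, 8, 1) = 1
d (P1): max(9, 7) = 9
e (P1): max(5, 3, 1) = 5
f (P1): max(7, 2) = 7
Beta (P2): min(9, 5, 7) = 5
P1 prefers the higher value; Alpha=1, Beta=5. Beta is better since 5 > 1.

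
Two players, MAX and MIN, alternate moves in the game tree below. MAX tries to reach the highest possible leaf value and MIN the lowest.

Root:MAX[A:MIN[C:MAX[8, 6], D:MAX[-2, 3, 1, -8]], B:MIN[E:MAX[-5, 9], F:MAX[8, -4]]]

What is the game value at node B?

E (MAX): max(-5, 9) = 9
F (MAX): max(8, -4) = 8
B (MIN): min(9, 8) = 8

8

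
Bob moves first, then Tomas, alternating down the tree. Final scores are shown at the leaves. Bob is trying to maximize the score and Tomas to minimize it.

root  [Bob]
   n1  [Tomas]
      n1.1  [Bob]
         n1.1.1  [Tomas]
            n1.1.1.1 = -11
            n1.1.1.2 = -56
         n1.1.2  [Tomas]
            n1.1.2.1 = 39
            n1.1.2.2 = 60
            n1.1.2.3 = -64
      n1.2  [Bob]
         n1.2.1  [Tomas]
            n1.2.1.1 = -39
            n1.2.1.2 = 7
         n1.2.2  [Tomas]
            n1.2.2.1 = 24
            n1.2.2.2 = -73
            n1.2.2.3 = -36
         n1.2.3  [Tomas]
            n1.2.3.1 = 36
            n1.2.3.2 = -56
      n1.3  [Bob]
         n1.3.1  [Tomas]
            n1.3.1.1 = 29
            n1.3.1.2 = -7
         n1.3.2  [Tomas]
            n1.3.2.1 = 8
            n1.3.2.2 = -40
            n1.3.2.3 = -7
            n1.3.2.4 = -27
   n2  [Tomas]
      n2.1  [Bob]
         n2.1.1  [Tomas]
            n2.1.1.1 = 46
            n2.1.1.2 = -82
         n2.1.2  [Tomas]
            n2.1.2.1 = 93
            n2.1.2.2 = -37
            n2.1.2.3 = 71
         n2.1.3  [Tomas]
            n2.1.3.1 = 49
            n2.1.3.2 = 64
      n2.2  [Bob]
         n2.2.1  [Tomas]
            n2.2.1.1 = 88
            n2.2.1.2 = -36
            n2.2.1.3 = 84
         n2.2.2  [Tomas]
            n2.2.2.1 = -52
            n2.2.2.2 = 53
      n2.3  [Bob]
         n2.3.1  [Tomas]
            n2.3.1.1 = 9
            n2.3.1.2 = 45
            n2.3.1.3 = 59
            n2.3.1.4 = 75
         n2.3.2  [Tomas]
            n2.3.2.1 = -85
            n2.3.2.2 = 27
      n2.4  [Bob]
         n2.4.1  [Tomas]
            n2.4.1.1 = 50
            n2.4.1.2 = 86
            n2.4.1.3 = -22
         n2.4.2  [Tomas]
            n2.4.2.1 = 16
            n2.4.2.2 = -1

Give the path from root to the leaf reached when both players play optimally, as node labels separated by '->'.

root -> n2 -> n2.2 -> n2.2.1 -> n2.2.1.2

n1.1.1 (Tomas): min(-11, -56) = -56
n1.1.2 (Tomas): min(39, 60, -64) = -64
n1.1 (Bob): max(-56, -64) = -56
n1.2.1 (Tomas): min(-39, 7) = -39
n1.2.2 (Tomas): min(24, -73, -36) = -73
n1.2.3 (Tomas): min(36, -56) = -56
n1.2 (Bob): max(-39, -73, -56) = -39
n1.3.1 (Tomas): min(29, -7) = -7
n1.3.2 (Tomas): min(8, -40, -7, -27) = -40
n1.3 (Bob): max(-7, -40) = -7
n1 (Tomas): min(-56, -39, -7) = -56
n2.1.1 (Tomas): min(46, -82) = -82
n2.1.2 (Tomas): min(93, -37, 71) = -37
n2.1.3 (Tomas): min(49, 64) = 49
n2.1 (Bob): max(-82, -37, 49) = 49
n2.2.1 (Tomas): min(88, -36, 84) = -36
n2.2.2 (Tomas): min(-52, 53) = -52
n2.2 (Bob): max(-36, -52) = -36
n2.3.1 (Tomas): min(9, 45, 59, 75) = 9
n2.3.2 (Tomas): min(-85, 27) = -85
n2.3 (Bob): max(9, -85) = 9
n2.4.1 (Tomas): min(50, 86, -22) = -22
n2.4.2 (Tomas): min(16, -1) = -1
n2.4 (Bob): max(-22, -1) = -1
n2 (Tomas): min(49, -36, 9, -1) = -36
root (Bob): max(-56, -36) = -36
At root, Bob picks n2 (highest: -36).
At n2, Tomas picks n2.2 (lowest: -36).
At n2.2, Bob picks n2.2.1 (highest: -36).
At n2.2.1, Tomas picks n2.2.1.2 (lowest: -36).
Terminal value -36.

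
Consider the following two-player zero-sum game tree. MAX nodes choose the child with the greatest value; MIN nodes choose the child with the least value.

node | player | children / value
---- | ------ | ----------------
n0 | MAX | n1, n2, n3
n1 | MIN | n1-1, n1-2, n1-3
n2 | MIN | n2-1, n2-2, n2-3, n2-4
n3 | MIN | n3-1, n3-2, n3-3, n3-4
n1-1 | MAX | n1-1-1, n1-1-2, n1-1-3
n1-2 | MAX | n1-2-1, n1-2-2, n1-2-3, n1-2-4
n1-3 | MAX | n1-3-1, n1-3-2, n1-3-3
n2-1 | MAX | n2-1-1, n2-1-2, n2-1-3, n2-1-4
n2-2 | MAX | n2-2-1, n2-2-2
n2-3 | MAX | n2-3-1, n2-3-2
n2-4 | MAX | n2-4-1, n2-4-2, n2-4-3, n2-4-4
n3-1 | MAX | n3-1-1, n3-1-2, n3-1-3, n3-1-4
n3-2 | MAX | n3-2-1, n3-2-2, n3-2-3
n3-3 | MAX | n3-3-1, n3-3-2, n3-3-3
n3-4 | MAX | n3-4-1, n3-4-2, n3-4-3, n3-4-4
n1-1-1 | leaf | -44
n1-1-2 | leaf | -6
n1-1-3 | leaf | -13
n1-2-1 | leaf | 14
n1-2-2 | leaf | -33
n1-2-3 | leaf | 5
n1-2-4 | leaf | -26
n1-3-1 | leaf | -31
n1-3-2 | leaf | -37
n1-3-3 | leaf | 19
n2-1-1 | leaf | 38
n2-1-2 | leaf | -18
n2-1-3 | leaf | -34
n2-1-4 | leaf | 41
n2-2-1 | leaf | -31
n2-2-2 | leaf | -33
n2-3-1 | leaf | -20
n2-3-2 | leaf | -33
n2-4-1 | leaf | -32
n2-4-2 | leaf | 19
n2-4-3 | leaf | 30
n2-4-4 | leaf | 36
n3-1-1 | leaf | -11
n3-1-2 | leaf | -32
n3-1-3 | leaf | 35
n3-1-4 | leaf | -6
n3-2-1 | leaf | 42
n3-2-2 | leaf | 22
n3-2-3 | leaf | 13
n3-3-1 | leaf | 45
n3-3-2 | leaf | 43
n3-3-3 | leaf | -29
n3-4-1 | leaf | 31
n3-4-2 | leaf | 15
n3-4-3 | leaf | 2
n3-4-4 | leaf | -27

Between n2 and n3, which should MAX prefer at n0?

n3

n2-1 (MAX): max(38, -18, -34, 41) = 41
n2-2 (MAX): max(-31, -33) = -31
n2-3 (MAX): max(-20, -33) = -20
n2-4 (MAX): max(-32, 19, 30, 36) = 36
n2 (MIN): min(41, -31, -20, 36) = -31
n3-1 (MAX): max(-11, -32, 35, -6) = 35
n3-2 (MAX): max(42, 22, 13) = 42
n3-3 (MAX): max(45, 43, -29) = 45
n3-4 (MAX): max(31, 15, 2, -27) = 31
n3 (MIN): min(35, 42, 45, 31) = 31
MAX prefers the higher value; n2=-31, n3=31. n3 is better since 31 > -31.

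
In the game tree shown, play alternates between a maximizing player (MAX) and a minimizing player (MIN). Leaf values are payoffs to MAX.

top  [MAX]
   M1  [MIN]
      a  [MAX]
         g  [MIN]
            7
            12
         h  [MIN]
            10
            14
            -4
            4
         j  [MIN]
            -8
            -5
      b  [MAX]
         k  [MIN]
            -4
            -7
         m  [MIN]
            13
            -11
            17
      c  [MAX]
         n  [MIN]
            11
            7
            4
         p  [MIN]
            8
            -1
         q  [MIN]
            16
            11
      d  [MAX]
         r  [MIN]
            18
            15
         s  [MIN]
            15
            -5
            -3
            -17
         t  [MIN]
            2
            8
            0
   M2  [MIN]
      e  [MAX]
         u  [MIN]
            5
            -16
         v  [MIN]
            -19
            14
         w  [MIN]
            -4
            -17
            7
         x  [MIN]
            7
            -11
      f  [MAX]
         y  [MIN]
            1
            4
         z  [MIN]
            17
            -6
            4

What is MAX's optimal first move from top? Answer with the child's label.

g (MIN): min(7, 12) = 7
h (MIN): min(10, 14, -4, 4) = -4
j (MIN): min(-8, -5) = -8
a (MAX): max(7, -4, -8) = 7
k (MIN): min(-4, -7) = -7
m (MIN): min(13, -11, 17) = -11
b (MAX): max(-7, -11) = -7
n (MIN): min(11, 7, 4) = 4
p (MIN): min(8, -1) = -1
q (MIN): min(16, 11) = 11
c (MAX): max(4, -1, 11) = 11
r (MIN): min(18, 15) = 15
s (MIN): min(15, -5, -3, -17) = -17
t (MIN): min(2, 8, 0) = 0
d (MAX): max(15, -17, 0) = 15
M1 (MIN): min(7, -7, 11, 15) = -7
u (MIN): min(5, -16) = -16
v (MIN): min(-19, 14) = -19
w (MIN): min(-4, -17, 7) = -17
x (MIN): min(7, -11) = -11
e (MAX): max(-16, -19, -17, -11) = -11
y (MIN): min(1, 4) = 1
z (MIN): min(17, -6, 4) = -6
f (MAX): max(1, -6) = 1
M2 (MIN): min(-11, 1) = -11
top (MAX): max(-7, -11) = -7
MAX at top wants the highest of {M1=-7, M2=-11}, so chooses M1.

M1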